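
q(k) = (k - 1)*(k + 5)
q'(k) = 2*k + 4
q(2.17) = 8.39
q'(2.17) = 8.34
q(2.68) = 12.90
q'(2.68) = 9.36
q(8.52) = 101.67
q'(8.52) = 21.04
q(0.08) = -4.67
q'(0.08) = 4.16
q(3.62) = 22.58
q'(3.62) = 11.24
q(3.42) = 20.38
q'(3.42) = 10.84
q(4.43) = 32.34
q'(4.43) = 12.86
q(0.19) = -4.20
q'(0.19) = 4.38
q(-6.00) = 7.00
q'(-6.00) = -8.00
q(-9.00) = 40.00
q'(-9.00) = -14.00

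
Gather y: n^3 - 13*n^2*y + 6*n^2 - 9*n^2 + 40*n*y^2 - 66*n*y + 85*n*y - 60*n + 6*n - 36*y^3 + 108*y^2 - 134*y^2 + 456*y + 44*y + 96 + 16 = n^3 - 3*n^2 - 54*n - 36*y^3 + y^2*(40*n - 26) + y*(-13*n^2 + 19*n + 500) + 112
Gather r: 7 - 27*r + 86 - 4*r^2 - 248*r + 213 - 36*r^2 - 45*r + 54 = -40*r^2 - 320*r + 360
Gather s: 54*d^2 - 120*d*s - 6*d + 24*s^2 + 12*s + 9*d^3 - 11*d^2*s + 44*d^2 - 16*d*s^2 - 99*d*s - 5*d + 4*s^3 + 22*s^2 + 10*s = 9*d^3 + 98*d^2 - 11*d + 4*s^3 + s^2*(46 - 16*d) + s*(-11*d^2 - 219*d + 22)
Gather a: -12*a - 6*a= -18*a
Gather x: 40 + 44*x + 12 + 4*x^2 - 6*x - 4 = 4*x^2 + 38*x + 48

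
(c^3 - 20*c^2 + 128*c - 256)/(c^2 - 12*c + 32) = c - 8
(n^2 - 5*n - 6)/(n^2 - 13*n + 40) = (n^2 - 5*n - 6)/(n^2 - 13*n + 40)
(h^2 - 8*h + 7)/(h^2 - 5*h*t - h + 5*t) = (7 - h)/(-h + 5*t)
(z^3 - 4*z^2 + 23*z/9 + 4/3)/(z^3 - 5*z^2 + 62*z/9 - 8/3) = (3*z + 1)/(3*z - 2)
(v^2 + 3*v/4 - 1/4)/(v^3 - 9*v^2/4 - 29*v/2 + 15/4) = (v + 1)/(v^2 - 2*v - 15)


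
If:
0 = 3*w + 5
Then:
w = -5/3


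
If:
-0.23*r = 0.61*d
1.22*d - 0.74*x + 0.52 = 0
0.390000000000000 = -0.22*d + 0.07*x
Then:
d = -3.26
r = 8.64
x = -4.67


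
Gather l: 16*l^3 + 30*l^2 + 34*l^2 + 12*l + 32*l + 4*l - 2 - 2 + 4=16*l^3 + 64*l^2 + 48*l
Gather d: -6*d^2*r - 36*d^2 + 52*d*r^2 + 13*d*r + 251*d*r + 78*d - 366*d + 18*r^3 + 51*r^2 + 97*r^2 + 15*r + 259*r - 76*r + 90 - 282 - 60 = d^2*(-6*r - 36) + d*(52*r^2 + 264*r - 288) + 18*r^3 + 148*r^2 + 198*r - 252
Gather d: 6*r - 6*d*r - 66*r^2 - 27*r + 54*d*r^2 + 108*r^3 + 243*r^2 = d*(54*r^2 - 6*r) + 108*r^3 + 177*r^2 - 21*r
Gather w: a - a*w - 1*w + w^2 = a + w^2 + w*(-a - 1)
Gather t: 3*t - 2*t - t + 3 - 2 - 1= 0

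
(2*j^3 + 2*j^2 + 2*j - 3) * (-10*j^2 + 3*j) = -20*j^5 - 14*j^4 - 14*j^3 + 36*j^2 - 9*j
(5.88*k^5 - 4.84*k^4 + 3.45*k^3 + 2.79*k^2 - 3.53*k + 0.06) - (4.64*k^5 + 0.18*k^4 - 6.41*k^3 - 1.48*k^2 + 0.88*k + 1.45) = 1.24*k^5 - 5.02*k^4 + 9.86*k^3 + 4.27*k^2 - 4.41*k - 1.39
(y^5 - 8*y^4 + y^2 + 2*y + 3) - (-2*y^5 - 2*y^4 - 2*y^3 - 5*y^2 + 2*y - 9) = 3*y^5 - 6*y^4 + 2*y^3 + 6*y^2 + 12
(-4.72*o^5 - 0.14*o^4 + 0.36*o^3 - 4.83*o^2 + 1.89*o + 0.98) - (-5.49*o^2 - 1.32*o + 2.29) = -4.72*o^5 - 0.14*o^4 + 0.36*o^3 + 0.66*o^2 + 3.21*o - 1.31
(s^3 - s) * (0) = 0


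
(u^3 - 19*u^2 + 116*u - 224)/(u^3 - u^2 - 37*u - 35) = (u^2 - 12*u + 32)/(u^2 + 6*u + 5)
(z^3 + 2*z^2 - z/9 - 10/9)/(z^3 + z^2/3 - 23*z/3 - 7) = (9*z^2 + 9*z - 10)/(3*(3*z^2 - 2*z - 21))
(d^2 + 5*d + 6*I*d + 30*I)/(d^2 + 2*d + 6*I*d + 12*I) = (d + 5)/(d + 2)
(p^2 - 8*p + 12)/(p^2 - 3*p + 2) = (p - 6)/(p - 1)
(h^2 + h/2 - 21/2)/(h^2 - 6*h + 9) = (h + 7/2)/(h - 3)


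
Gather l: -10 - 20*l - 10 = -20*l - 20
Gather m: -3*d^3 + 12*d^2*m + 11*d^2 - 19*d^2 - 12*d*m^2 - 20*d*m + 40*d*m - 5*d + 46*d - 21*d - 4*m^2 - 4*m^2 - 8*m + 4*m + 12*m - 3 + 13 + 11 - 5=-3*d^3 - 8*d^2 + 20*d + m^2*(-12*d - 8) + m*(12*d^2 + 20*d + 8) + 16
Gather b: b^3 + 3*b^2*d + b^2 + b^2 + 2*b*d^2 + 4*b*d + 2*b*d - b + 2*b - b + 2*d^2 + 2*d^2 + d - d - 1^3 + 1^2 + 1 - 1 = b^3 + b^2*(3*d + 2) + b*(2*d^2 + 6*d) + 4*d^2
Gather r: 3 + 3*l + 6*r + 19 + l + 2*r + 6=4*l + 8*r + 28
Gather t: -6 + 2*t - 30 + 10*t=12*t - 36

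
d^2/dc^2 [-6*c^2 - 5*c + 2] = -12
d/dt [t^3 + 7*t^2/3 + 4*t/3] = 3*t^2 + 14*t/3 + 4/3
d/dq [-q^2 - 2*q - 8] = -2*q - 2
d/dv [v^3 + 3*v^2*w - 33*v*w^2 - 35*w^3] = 3*v^2 + 6*v*w - 33*w^2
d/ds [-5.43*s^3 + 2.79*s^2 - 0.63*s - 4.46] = -16.29*s^2 + 5.58*s - 0.63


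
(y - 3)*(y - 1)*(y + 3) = y^3 - y^2 - 9*y + 9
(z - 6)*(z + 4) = z^2 - 2*z - 24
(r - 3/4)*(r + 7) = r^2 + 25*r/4 - 21/4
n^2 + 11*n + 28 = (n + 4)*(n + 7)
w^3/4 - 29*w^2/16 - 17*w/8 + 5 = (w/4 + 1/2)*(w - 8)*(w - 5/4)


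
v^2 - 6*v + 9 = (v - 3)^2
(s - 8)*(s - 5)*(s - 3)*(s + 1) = s^4 - 15*s^3 + 63*s^2 - 41*s - 120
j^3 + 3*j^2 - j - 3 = (j - 1)*(j + 1)*(j + 3)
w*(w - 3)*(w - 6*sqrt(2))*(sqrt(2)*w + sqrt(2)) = sqrt(2)*w^4 - 12*w^3 - 2*sqrt(2)*w^3 - 3*sqrt(2)*w^2 + 24*w^2 + 36*w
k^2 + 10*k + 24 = (k + 4)*(k + 6)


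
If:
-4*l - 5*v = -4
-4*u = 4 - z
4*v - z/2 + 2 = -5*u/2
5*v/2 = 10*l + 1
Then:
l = 1/12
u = -88/15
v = 11/15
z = -292/15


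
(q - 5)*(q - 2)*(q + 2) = q^3 - 5*q^2 - 4*q + 20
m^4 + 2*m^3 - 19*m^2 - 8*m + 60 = (m - 3)*(m - 2)*(m + 2)*(m + 5)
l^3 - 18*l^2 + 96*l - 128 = (l - 8)^2*(l - 2)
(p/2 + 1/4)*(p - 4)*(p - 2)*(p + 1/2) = p^4/2 - 5*p^3/2 + 9*p^2/8 + 13*p/4 + 1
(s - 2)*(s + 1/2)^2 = s^3 - s^2 - 7*s/4 - 1/2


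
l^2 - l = l*(l - 1)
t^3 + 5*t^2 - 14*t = t*(t - 2)*(t + 7)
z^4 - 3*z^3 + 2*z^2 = z^2*(z - 2)*(z - 1)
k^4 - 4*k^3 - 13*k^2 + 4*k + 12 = (k - 6)*(k - 1)*(k + 1)*(k + 2)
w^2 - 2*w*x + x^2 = (-w + x)^2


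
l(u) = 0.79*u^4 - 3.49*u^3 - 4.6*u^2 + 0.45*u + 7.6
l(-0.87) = 6.48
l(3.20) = -69.59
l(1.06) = -0.25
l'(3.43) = -26.77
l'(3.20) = -32.66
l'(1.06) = -17.30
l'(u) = 3.16*u^3 - 10.47*u^2 - 9.2*u + 0.45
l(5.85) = 79.34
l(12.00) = 9701.32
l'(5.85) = 220.96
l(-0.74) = 6.40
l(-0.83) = 6.43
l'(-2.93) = -141.96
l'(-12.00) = -6857.31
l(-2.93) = 112.80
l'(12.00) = 3842.85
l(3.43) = -76.46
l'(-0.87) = -1.55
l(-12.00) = 21751.96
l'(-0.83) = -0.93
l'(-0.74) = 0.24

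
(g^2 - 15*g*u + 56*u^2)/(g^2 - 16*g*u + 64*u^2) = (-g + 7*u)/(-g + 8*u)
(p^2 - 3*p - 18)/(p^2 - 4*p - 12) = (p + 3)/(p + 2)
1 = 1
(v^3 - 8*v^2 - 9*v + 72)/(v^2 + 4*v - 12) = (v^3 - 8*v^2 - 9*v + 72)/(v^2 + 4*v - 12)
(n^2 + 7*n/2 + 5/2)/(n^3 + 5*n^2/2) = (n + 1)/n^2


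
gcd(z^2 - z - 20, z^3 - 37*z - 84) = z + 4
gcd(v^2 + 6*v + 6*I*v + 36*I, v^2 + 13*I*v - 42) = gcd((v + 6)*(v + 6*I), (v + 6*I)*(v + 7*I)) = v + 6*I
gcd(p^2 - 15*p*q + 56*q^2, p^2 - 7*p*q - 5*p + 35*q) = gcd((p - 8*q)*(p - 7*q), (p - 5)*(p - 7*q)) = p - 7*q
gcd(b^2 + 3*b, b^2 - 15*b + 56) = 1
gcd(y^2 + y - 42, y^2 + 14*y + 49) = y + 7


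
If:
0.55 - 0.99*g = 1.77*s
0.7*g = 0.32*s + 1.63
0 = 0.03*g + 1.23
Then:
No Solution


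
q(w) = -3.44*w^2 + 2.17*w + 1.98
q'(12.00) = -80.39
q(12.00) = -467.34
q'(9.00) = -59.75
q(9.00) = -257.13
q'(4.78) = -30.72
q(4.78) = -66.25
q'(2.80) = -17.09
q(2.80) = -18.91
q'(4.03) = -25.56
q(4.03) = -45.14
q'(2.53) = -15.24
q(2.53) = -14.55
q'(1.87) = -10.70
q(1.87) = -5.99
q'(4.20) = -26.73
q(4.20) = -49.59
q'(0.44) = -0.86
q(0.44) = 2.27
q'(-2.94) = 22.40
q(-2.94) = -34.13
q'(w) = 2.17 - 6.88*w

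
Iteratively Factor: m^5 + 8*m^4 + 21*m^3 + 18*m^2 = (m)*(m^4 + 8*m^3 + 21*m^2 + 18*m) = m*(m + 3)*(m^3 + 5*m^2 + 6*m) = m*(m + 3)^2*(m^2 + 2*m) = m*(m + 2)*(m + 3)^2*(m)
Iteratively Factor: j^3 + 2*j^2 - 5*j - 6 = (j - 2)*(j^2 + 4*j + 3) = (j - 2)*(j + 1)*(j + 3)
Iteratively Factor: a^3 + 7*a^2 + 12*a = (a + 4)*(a^2 + 3*a) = a*(a + 4)*(a + 3)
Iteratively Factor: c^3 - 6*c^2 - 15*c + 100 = (c - 5)*(c^2 - c - 20) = (c - 5)*(c + 4)*(c - 5)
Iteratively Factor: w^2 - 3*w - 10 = (w + 2)*(w - 5)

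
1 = 1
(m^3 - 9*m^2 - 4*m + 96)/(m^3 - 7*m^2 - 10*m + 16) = (m^2 - m - 12)/(m^2 + m - 2)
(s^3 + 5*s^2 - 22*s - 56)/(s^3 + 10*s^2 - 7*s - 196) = (s + 2)/(s + 7)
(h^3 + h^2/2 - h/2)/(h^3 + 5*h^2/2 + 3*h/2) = (2*h - 1)/(2*h + 3)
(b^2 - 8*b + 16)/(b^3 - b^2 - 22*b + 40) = (b - 4)/(b^2 + 3*b - 10)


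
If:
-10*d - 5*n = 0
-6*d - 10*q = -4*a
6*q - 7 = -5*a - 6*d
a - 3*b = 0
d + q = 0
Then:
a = 7/5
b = 7/15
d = -7/5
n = 14/5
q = 7/5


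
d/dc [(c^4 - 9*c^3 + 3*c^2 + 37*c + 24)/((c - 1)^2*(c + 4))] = (c^5 + 5*c^4 - 37*c^3 + 31*c^2 - 244*c - 316)/(c^5 + 5*c^4 - 5*c^3 - 25*c^2 + 40*c - 16)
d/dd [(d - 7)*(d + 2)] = 2*d - 5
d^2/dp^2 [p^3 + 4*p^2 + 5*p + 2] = 6*p + 8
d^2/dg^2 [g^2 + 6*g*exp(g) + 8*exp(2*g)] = 6*g*exp(g) + 32*exp(2*g) + 12*exp(g) + 2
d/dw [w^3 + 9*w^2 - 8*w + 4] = 3*w^2 + 18*w - 8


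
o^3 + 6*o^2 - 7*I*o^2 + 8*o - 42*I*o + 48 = (o + 6)*(o - 8*I)*(o + I)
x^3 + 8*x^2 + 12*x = x*(x + 2)*(x + 6)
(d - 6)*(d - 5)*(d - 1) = d^3 - 12*d^2 + 41*d - 30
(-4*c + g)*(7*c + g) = -28*c^2 + 3*c*g + g^2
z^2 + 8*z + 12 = (z + 2)*(z + 6)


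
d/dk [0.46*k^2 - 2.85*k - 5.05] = 0.92*k - 2.85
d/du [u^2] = 2*u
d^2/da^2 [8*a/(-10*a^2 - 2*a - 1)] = 32*(-2*a*(10*a + 1)^2 + (15*a + 1)*(10*a^2 + 2*a + 1))/(10*a^2 + 2*a + 1)^3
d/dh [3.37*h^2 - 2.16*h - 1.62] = 6.74*h - 2.16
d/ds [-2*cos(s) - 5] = 2*sin(s)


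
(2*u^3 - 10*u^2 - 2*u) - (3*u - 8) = 2*u^3 - 10*u^2 - 5*u + 8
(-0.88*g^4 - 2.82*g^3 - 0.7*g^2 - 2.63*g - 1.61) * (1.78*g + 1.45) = -1.5664*g^5 - 6.2956*g^4 - 5.335*g^3 - 5.6964*g^2 - 6.6793*g - 2.3345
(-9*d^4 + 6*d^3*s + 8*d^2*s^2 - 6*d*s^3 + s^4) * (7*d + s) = -63*d^5 + 33*d^4*s + 62*d^3*s^2 - 34*d^2*s^3 + d*s^4 + s^5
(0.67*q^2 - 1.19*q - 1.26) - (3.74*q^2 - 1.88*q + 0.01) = -3.07*q^2 + 0.69*q - 1.27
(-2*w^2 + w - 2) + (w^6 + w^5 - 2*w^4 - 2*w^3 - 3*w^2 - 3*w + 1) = w^6 + w^5 - 2*w^4 - 2*w^3 - 5*w^2 - 2*w - 1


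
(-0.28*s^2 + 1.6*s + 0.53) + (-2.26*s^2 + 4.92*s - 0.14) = -2.54*s^2 + 6.52*s + 0.39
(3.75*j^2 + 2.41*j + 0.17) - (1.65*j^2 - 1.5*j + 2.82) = 2.1*j^2 + 3.91*j - 2.65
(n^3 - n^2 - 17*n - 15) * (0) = 0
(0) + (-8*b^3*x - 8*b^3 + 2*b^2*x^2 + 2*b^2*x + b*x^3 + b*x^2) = -8*b^3*x - 8*b^3 + 2*b^2*x^2 + 2*b^2*x + b*x^3 + b*x^2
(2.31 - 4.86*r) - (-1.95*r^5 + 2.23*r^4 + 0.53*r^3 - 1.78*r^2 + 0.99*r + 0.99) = 1.95*r^5 - 2.23*r^4 - 0.53*r^3 + 1.78*r^2 - 5.85*r + 1.32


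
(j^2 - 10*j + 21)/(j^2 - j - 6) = (j - 7)/(j + 2)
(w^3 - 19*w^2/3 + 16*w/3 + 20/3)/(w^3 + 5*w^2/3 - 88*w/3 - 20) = (w - 2)/(w + 6)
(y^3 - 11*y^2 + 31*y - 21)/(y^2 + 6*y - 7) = (y^2 - 10*y + 21)/(y + 7)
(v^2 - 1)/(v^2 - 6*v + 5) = (v + 1)/(v - 5)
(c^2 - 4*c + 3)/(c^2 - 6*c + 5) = (c - 3)/(c - 5)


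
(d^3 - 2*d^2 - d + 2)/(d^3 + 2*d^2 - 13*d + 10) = (d + 1)/(d + 5)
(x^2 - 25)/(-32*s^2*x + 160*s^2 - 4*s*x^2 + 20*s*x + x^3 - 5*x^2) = (x + 5)/(-32*s^2 - 4*s*x + x^2)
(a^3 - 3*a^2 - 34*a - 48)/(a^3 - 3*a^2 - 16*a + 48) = (a^3 - 3*a^2 - 34*a - 48)/(a^3 - 3*a^2 - 16*a + 48)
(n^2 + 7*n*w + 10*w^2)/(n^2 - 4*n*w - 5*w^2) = (-n^2 - 7*n*w - 10*w^2)/(-n^2 + 4*n*w + 5*w^2)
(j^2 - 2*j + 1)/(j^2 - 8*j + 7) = (j - 1)/(j - 7)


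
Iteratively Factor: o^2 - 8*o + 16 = (o - 4)*(o - 4)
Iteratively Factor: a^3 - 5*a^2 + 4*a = (a - 4)*(a^2 - a) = a*(a - 4)*(a - 1)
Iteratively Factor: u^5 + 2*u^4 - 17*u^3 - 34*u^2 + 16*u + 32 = (u + 4)*(u^4 - 2*u^3 - 9*u^2 + 2*u + 8) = (u - 1)*(u + 4)*(u^3 - u^2 - 10*u - 8) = (u - 1)*(u + 1)*(u + 4)*(u^2 - 2*u - 8) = (u - 1)*(u + 1)*(u + 2)*(u + 4)*(u - 4)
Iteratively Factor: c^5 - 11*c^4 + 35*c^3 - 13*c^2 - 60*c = (c)*(c^4 - 11*c^3 + 35*c^2 - 13*c - 60) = c*(c - 4)*(c^3 - 7*c^2 + 7*c + 15) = c*(c - 4)*(c - 3)*(c^2 - 4*c - 5) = c*(c - 5)*(c - 4)*(c - 3)*(c + 1)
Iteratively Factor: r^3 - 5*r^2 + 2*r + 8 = (r - 4)*(r^2 - r - 2) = (r - 4)*(r - 2)*(r + 1)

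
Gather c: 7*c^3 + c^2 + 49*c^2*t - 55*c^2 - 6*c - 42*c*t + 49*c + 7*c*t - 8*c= 7*c^3 + c^2*(49*t - 54) + c*(35 - 35*t)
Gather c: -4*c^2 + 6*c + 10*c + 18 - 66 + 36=-4*c^2 + 16*c - 12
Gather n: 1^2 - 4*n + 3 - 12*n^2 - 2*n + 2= -12*n^2 - 6*n + 6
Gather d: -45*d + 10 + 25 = 35 - 45*d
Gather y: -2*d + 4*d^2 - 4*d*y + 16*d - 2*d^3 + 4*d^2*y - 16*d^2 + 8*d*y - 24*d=-2*d^3 - 12*d^2 - 10*d + y*(4*d^2 + 4*d)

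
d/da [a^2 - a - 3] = 2*a - 1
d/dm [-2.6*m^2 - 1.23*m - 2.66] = -5.2*m - 1.23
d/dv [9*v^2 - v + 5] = 18*v - 1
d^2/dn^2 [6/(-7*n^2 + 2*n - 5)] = 12*(49*n^2 - 14*n - 4*(7*n - 1)^2 + 35)/(7*n^2 - 2*n + 5)^3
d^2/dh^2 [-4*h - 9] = 0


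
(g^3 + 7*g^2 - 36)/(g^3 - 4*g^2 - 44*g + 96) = (g + 3)/(g - 8)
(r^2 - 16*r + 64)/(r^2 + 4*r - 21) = (r^2 - 16*r + 64)/(r^2 + 4*r - 21)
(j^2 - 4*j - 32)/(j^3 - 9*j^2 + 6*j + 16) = (j + 4)/(j^2 - j - 2)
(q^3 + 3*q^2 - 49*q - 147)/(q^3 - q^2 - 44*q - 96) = (q^2 - 49)/(q^2 - 4*q - 32)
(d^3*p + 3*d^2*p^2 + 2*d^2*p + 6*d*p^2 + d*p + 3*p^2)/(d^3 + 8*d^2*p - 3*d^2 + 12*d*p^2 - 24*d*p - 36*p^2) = p*(d^3 + 3*d^2*p + 2*d^2 + 6*d*p + d + 3*p)/(d^3 + 8*d^2*p - 3*d^2 + 12*d*p^2 - 24*d*p - 36*p^2)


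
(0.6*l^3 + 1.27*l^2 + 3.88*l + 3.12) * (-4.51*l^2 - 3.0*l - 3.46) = -2.706*l^5 - 7.5277*l^4 - 23.3848*l^3 - 30.1054*l^2 - 22.7848*l - 10.7952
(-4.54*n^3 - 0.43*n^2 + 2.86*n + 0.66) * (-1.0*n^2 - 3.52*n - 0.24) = 4.54*n^5 + 16.4108*n^4 - 0.2568*n^3 - 10.624*n^2 - 3.0096*n - 0.1584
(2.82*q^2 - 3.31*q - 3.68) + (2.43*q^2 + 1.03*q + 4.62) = 5.25*q^2 - 2.28*q + 0.94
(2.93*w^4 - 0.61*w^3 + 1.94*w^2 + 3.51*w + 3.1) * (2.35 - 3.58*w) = -10.4894*w^5 + 9.0693*w^4 - 8.3787*w^3 - 8.0068*w^2 - 2.8495*w + 7.285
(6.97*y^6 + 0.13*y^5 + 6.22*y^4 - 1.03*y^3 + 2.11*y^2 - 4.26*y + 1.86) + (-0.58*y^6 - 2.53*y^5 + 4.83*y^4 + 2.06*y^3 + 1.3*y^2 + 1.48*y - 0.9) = 6.39*y^6 - 2.4*y^5 + 11.05*y^4 + 1.03*y^3 + 3.41*y^2 - 2.78*y + 0.96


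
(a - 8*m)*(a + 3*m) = a^2 - 5*a*m - 24*m^2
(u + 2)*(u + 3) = u^2 + 5*u + 6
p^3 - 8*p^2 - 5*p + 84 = (p - 7)*(p - 4)*(p + 3)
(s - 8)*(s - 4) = s^2 - 12*s + 32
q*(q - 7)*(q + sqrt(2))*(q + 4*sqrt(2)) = q^4 - 7*q^3 + 5*sqrt(2)*q^3 - 35*sqrt(2)*q^2 + 8*q^2 - 56*q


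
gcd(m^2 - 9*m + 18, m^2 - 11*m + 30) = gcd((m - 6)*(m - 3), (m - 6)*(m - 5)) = m - 6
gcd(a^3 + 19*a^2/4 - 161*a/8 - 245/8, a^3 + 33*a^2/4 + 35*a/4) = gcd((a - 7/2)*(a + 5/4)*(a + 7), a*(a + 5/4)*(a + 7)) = a^2 + 33*a/4 + 35/4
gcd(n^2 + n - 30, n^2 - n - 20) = n - 5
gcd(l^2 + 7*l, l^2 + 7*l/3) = l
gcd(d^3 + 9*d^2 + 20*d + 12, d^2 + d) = d + 1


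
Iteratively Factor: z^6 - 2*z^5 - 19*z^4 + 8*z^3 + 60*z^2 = (z - 5)*(z^5 + 3*z^4 - 4*z^3 - 12*z^2) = (z - 5)*(z - 2)*(z^4 + 5*z^3 + 6*z^2) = (z - 5)*(z - 2)*(z + 3)*(z^3 + 2*z^2) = z*(z - 5)*(z - 2)*(z + 3)*(z^2 + 2*z) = z^2*(z - 5)*(z - 2)*(z + 3)*(z + 2)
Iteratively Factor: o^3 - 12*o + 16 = (o - 2)*(o^2 + 2*o - 8) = (o - 2)^2*(o + 4)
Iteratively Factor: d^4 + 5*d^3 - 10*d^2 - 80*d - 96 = (d + 2)*(d^3 + 3*d^2 - 16*d - 48) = (d + 2)*(d + 4)*(d^2 - d - 12) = (d + 2)*(d + 3)*(d + 4)*(d - 4)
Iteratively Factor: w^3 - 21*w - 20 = (w + 1)*(w^2 - w - 20) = (w - 5)*(w + 1)*(w + 4)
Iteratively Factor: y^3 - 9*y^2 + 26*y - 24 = (y - 2)*(y^2 - 7*y + 12) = (y - 4)*(y - 2)*(y - 3)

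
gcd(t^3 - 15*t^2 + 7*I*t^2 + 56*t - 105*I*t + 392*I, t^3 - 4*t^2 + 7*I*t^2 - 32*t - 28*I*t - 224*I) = t^2 + t*(-8 + 7*I) - 56*I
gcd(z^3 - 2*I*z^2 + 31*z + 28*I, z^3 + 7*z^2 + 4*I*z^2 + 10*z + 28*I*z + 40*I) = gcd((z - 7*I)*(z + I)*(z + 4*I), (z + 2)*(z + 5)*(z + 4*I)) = z + 4*I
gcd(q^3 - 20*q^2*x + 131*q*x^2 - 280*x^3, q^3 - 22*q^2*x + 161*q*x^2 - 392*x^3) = q^2 - 15*q*x + 56*x^2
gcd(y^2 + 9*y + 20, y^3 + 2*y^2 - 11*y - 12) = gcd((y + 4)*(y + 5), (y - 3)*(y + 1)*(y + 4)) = y + 4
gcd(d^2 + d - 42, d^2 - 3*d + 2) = 1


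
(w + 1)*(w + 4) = w^2 + 5*w + 4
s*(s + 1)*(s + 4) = s^3 + 5*s^2 + 4*s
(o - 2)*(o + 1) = o^2 - o - 2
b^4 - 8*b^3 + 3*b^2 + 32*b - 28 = (b - 7)*(b - 2)*(b - 1)*(b + 2)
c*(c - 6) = c^2 - 6*c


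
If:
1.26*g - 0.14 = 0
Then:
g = 0.11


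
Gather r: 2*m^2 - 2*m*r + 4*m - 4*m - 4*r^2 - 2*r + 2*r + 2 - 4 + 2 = 2*m^2 - 2*m*r - 4*r^2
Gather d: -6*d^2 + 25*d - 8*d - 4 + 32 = -6*d^2 + 17*d + 28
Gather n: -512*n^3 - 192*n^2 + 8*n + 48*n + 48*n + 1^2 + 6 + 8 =-512*n^3 - 192*n^2 + 104*n + 15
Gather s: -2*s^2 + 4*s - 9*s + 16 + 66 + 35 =-2*s^2 - 5*s + 117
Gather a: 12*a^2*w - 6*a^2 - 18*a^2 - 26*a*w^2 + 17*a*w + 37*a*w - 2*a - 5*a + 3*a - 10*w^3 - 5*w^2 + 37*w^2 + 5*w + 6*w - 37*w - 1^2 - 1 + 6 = a^2*(12*w - 24) + a*(-26*w^2 + 54*w - 4) - 10*w^3 + 32*w^2 - 26*w + 4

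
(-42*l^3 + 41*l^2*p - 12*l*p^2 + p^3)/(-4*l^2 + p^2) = (21*l^2 - 10*l*p + p^2)/(2*l + p)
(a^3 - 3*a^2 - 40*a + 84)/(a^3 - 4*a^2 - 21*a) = (a^2 + 4*a - 12)/(a*(a + 3))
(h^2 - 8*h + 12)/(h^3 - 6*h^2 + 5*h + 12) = (h^2 - 8*h + 12)/(h^3 - 6*h^2 + 5*h + 12)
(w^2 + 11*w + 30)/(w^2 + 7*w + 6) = (w + 5)/(w + 1)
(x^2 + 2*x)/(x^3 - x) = (x + 2)/(x^2 - 1)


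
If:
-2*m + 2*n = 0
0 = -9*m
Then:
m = 0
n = 0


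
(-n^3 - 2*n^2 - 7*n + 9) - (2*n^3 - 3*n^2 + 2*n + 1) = -3*n^3 + n^2 - 9*n + 8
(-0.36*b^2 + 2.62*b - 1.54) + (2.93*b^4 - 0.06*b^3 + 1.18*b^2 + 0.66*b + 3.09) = 2.93*b^4 - 0.06*b^3 + 0.82*b^2 + 3.28*b + 1.55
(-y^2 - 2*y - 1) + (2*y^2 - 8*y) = y^2 - 10*y - 1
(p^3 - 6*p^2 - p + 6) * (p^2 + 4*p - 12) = p^5 - 2*p^4 - 37*p^3 + 74*p^2 + 36*p - 72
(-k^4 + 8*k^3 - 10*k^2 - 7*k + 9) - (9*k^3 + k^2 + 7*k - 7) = -k^4 - k^3 - 11*k^2 - 14*k + 16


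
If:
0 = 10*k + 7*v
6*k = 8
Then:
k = 4/3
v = -40/21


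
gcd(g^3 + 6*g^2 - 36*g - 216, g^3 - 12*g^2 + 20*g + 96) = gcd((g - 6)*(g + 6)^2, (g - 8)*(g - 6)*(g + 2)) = g - 6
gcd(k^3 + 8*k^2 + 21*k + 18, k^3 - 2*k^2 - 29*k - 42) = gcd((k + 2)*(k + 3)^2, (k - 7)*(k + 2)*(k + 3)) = k^2 + 5*k + 6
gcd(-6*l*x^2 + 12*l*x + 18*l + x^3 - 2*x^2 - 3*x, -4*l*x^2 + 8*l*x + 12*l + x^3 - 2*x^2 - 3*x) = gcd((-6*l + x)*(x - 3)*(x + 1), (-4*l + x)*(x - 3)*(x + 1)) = x^2 - 2*x - 3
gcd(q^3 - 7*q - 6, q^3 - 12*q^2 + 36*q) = 1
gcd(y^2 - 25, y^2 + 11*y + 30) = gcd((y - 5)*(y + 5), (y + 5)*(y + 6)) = y + 5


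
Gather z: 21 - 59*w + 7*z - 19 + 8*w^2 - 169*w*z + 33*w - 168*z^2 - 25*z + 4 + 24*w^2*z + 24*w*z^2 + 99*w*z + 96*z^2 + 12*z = 8*w^2 - 26*w + z^2*(24*w - 72) + z*(24*w^2 - 70*w - 6) + 6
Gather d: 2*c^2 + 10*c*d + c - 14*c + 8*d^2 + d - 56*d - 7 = 2*c^2 - 13*c + 8*d^2 + d*(10*c - 55) - 7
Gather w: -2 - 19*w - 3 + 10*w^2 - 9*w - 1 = 10*w^2 - 28*w - 6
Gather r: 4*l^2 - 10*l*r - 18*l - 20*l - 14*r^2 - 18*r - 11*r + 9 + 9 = 4*l^2 - 38*l - 14*r^2 + r*(-10*l - 29) + 18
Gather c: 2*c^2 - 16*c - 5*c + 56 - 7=2*c^2 - 21*c + 49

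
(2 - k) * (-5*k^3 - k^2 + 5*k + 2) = 5*k^4 - 9*k^3 - 7*k^2 + 8*k + 4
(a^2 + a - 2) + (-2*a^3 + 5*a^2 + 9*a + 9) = -2*a^3 + 6*a^2 + 10*a + 7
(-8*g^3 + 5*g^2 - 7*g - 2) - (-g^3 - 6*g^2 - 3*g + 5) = -7*g^3 + 11*g^2 - 4*g - 7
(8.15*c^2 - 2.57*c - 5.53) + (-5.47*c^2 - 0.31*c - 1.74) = 2.68*c^2 - 2.88*c - 7.27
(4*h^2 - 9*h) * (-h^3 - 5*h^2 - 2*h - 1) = -4*h^5 - 11*h^4 + 37*h^3 + 14*h^2 + 9*h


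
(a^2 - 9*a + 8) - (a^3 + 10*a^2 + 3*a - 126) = -a^3 - 9*a^2 - 12*a + 134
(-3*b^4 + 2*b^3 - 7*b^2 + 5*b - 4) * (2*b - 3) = -6*b^5 + 13*b^4 - 20*b^3 + 31*b^2 - 23*b + 12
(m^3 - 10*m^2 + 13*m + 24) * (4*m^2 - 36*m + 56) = 4*m^5 - 76*m^4 + 468*m^3 - 932*m^2 - 136*m + 1344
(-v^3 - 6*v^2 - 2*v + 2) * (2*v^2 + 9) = -2*v^5 - 12*v^4 - 13*v^3 - 50*v^2 - 18*v + 18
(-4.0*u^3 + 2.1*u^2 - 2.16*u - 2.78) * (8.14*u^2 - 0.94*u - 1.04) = -32.56*u^5 + 20.854*u^4 - 15.3964*u^3 - 22.7828*u^2 + 4.8596*u + 2.8912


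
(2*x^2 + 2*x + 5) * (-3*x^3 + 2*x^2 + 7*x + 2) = -6*x^5 - 2*x^4 + 3*x^3 + 28*x^2 + 39*x + 10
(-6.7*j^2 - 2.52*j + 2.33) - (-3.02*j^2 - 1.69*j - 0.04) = -3.68*j^2 - 0.83*j + 2.37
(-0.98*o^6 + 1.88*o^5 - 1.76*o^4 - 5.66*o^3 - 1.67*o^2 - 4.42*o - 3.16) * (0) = 0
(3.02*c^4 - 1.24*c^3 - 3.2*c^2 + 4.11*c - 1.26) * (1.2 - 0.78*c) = -2.3556*c^5 + 4.5912*c^4 + 1.008*c^3 - 7.0458*c^2 + 5.9148*c - 1.512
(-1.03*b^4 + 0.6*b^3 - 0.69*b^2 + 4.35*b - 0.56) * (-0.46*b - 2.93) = 0.4738*b^5 + 2.7419*b^4 - 1.4406*b^3 + 0.0207000000000002*b^2 - 12.4879*b + 1.6408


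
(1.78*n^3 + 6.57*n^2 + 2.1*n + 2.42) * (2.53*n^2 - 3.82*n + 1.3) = 4.5034*n^5 + 9.8225*n^4 - 17.4704*n^3 + 6.6416*n^2 - 6.5144*n + 3.146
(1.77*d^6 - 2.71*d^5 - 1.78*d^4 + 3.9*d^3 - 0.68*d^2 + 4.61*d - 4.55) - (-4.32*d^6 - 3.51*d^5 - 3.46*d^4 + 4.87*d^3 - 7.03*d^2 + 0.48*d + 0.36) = 6.09*d^6 + 0.8*d^5 + 1.68*d^4 - 0.97*d^3 + 6.35*d^2 + 4.13*d - 4.91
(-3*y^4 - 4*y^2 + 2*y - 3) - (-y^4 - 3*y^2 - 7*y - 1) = -2*y^4 - y^2 + 9*y - 2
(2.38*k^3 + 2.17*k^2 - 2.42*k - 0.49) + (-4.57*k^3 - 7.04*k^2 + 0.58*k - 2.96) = -2.19*k^3 - 4.87*k^2 - 1.84*k - 3.45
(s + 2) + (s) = 2*s + 2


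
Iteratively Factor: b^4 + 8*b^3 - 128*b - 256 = (b + 4)*(b^3 + 4*b^2 - 16*b - 64) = (b + 4)^2*(b^2 - 16) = (b + 4)^3*(b - 4)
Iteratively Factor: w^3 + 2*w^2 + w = (w)*(w^2 + 2*w + 1) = w*(w + 1)*(w + 1)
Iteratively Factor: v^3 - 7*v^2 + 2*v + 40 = (v - 4)*(v^2 - 3*v - 10) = (v - 5)*(v - 4)*(v + 2)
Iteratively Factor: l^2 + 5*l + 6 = (l + 2)*(l + 3)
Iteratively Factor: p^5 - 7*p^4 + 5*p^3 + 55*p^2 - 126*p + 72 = (p - 2)*(p^4 - 5*p^3 - 5*p^2 + 45*p - 36) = (p - 2)*(p - 1)*(p^3 - 4*p^2 - 9*p + 36) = (p - 4)*(p - 2)*(p - 1)*(p^2 - 9) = (p - 4)*(p - 2)*(p - 1)*(p + 3)*(p - 3)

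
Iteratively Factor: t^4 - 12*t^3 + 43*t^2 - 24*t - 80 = (t - 4)*(t^3 - 8*t^2 + 11*t + 20) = (t - 4)*(t + 1)*(t^2 - 9*t + 20) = (t - 5)*(t - 4)*(t + 1)*(t - 4)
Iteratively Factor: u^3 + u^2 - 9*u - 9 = (u + 3)*(u^2 - 2*u - 3) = (u - 3)*(u + 3)*(u + 1)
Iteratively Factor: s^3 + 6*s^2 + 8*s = (s + 2)*(s^2 + 4*s) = (s + 2)*(s + 4)*(s)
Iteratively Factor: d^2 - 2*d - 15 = (d + 3)*(d - 5)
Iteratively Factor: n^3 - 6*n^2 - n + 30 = (n + 2)*(n^2 - 8*n + 15) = (n - 3)*(n + 2)*(n - 5)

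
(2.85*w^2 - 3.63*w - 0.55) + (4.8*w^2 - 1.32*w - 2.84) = 7.65*w^2 - 4.95*w - 3.39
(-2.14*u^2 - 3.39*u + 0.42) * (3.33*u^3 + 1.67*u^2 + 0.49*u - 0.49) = -7.1262*u^5 - 14.8625*u^4 - 5.3113*u^3 + 0.0889*u^2 + 1.8669*u - 0.2058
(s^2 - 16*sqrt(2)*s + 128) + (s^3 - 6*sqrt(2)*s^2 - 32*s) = s^3 - 6*sqrt(2)*s^2 + s^2 - 32*s - 16*sqrt(2)*s + 128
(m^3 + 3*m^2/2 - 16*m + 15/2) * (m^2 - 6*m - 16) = m^5 - 9*m^4/2 - 41*m^3 + 159*m^2/2 + 211*m - 120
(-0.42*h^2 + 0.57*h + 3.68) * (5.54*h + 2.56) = -2.3268*h^3 + 2.0826*h^2 + 21.8464*h + 9.4208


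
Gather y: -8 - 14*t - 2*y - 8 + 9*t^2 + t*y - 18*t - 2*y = 9*t^2 - 32*t + y*(t - 4) - 16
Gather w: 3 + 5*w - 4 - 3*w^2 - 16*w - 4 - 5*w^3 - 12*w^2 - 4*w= -5*w^3 - 15*w^2 - 15*w - 5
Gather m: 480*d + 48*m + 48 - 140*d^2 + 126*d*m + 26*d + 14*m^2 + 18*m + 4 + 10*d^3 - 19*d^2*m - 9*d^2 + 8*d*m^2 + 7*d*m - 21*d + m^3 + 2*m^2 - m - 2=10*d^3 - 149*d^2 + 485*d + m^3 + m^2*(8*d + 16) + m*(-19*d^2 + 133*d + 65) + 50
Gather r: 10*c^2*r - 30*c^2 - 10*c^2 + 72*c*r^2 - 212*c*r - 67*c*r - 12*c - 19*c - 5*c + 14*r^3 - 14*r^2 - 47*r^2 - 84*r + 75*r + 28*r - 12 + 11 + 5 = -40*c^2 - 36*c + 14*r^3 + r^2*(72*c - 61) + r*(10*c^2 - 279*c + 19) + 4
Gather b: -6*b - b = -7*b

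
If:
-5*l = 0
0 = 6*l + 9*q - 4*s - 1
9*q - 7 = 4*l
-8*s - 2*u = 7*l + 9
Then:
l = 0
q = 7/9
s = 3/2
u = -21/2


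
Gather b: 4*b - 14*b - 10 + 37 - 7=20 - 10*b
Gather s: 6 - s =6 - s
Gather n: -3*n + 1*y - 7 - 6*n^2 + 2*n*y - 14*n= -6*n^2 + n*(2*y - 17) + y - 7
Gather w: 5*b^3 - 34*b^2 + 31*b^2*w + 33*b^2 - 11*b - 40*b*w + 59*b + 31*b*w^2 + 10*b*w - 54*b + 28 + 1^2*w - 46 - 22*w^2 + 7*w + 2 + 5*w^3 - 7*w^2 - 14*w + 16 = 5*b^3 - b^2 - 6*b + 5*w^3 + w^2*(31*b - 29) + w*(31*b^2 - 30*b - 6)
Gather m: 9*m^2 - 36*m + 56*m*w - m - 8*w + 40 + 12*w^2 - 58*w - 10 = 9*m^2 + m*(56*w - 37) + 12*w^2 - 66*w + 30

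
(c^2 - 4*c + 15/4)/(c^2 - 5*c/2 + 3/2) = (c - 5/2)/(c - 1)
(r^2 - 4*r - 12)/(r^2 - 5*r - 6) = (r + 2)/(r + 1)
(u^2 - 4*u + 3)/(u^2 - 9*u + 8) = (u - 3)/(u - 8)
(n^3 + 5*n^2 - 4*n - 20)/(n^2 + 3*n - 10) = n + 2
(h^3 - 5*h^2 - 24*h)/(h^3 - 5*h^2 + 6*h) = (h^2 - 5*h - 24)/(h^2 - 5*h + 6)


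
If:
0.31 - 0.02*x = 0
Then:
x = 15.50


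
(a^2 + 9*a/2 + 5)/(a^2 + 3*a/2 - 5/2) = (a + 2)/(a - 1)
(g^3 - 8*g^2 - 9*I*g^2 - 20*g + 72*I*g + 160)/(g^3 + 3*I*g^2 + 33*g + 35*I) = (g^2 - 4*g*(2 + I) + 32*I)/(g^2 + 8*I*g - 7)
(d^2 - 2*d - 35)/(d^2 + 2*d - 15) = (d - 7)/(d - 3)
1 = 1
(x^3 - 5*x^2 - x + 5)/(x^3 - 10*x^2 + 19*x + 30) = (x - 1)/(x - 6)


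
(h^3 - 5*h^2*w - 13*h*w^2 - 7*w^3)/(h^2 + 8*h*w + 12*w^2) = (h^3 - 5*h^2*w - 13*h*w^2 - 7*w^3)/(h^2 + 8*h*w + 12*w^2)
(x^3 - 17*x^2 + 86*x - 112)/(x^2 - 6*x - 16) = (x^2 - 9*x + 14)/(x + 2)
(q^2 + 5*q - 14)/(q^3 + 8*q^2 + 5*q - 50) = (q + 7)/(q^2 + 10*q + 25)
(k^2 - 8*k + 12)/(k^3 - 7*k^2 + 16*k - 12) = (k - 6)/(k^2 - 5*k + 6)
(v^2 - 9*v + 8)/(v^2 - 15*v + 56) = (v - 1)/(v - 7)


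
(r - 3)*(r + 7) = r^2 + 4*r - 21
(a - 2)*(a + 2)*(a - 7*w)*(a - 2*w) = a^4 - 9*a^3*w + 14*a^2*w^2 - 4*a^2 + 36*a*w - 56*w^2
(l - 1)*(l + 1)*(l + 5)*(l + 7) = l^4 + 12*l^3 + 34*l^2 - 12*l - 35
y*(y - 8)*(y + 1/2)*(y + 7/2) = y^4 - 4*y^3 - 121*y^2/4 - 14*y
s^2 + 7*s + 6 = (s + 1)*(s + 6)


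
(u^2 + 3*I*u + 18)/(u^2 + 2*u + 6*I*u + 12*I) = (u - 3*I)/(u + 2)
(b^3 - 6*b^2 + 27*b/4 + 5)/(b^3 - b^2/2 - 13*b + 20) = (b^2 - 7*b/2 - 2)/(b^2 + 2*b - 8)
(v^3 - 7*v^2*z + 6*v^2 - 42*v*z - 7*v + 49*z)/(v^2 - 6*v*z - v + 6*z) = (-v^2 + 7*v*z - 7*v + 49*z)/(-v + 6*z)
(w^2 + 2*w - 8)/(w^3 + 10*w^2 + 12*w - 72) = (w + 4)/(w^2 + 12*w + 36)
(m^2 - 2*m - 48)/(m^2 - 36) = (m - 8)/(m - 6)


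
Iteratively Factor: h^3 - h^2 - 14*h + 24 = (h - 3)*(h^2 + 2*h - 8) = (h - 3)*(h + 4)*(h - 2)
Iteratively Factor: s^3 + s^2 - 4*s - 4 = (s + 1)*(s^2 - 4) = (s - 2)*(s + 1)*(s + 2)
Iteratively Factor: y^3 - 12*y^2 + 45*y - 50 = (y - 5)*(y^2 - 7*y + 10) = (y - 5)^2*(y - 2)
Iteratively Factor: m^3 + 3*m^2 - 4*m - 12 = (m + 2)*(m^2 + m - 6) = (m - 2)*(m + 2)*(m + 3)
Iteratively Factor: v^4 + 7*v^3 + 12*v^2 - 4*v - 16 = (v - 1)*(v^3 + 8*v^2 + 20*v + 16) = (v - 1)*(v + 2)*(v^2 + 6*v + 8) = (v - 1)*(v + 2)^2*(v + 4)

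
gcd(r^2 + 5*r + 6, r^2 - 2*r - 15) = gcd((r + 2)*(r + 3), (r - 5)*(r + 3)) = r + 3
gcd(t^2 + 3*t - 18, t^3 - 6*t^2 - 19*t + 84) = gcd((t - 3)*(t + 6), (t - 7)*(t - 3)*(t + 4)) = t - 3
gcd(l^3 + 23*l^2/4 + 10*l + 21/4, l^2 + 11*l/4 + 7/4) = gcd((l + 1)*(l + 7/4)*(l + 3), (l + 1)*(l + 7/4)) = l^2 + 11*l/4 + 7/4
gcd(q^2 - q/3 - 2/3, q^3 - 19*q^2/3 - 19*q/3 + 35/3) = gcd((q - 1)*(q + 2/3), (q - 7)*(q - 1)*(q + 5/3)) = q - 1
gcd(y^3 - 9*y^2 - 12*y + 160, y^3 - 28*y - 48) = y + 4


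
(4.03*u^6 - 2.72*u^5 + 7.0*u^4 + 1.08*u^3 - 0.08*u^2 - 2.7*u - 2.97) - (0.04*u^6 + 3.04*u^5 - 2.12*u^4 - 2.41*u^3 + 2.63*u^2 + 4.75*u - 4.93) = 3.99*u^6 - 5.76*u^5 + 9.12*u^4 + 3.49*u^3 - 2.71*u^2 - 7.45*u + 1.96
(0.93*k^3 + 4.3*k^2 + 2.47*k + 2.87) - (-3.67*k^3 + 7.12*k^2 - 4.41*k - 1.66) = 4.6*k^3 - 2.82*k^2 + 6.88*k + 4.53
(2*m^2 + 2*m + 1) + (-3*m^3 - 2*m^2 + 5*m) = -3*m^3 + 7*m + 1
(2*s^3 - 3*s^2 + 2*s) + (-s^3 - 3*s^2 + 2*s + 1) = s^3 - 6*s^2 + 4*s + 1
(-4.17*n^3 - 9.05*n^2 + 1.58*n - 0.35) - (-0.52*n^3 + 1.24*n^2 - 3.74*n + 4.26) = -3.65*n^3 - 10.29*n^2 + 5.32*n - 4.61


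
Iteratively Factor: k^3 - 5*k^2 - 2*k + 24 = (k - 4)*(k^2 - k - 6) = (k - 4)*(k - 3)*(k + 2)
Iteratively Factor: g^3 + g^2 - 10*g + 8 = (g - 2)*(g^2 + 3*g - 4) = (g - 2)*(g - 1)*(g + 4)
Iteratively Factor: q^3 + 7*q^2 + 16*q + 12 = (q + 2)*(q^2 + 5*q + 6) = (q + 2)^2*(q + 3)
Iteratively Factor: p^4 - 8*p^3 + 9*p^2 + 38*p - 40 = (p + 2)*(p^3 - 10*p^2 + 29*p - 20) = (p - 4)*(p + 2)*(p^2 - 6*p + 5) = (p - 4)*(p - 1)*(p + 2)*(p - 5)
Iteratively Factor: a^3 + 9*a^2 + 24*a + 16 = (a + 1)*(a^2 + 8*a + 16) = (a + 1)*(a + 4)*(a + 4)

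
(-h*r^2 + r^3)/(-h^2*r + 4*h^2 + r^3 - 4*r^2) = r^2/(h*r - 4*h + r^2 - 4*r)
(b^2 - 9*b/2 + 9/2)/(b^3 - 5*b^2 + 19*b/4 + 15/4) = 2*(2*b - 3)/(4*b^2 - 8*b - 5)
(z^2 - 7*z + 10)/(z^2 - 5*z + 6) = (z - 5)/(z - 3)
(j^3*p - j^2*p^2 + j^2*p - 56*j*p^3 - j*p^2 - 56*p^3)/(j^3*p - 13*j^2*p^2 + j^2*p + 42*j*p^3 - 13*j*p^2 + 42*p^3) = (j^2 - j*p - 56*p^2)/(j^2 - 13*j*p + 42*p^2)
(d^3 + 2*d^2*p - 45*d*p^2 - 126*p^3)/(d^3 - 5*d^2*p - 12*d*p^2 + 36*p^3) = (d^2 - d*p - 42*p^2)/(d^2 - 8*d*p + 12*p^2)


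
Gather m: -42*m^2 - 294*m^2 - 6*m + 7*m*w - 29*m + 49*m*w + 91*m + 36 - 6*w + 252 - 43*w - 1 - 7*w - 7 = -336*m^2 + m*(56*w + 56) - 56*w + 280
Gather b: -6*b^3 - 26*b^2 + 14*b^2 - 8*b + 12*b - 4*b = -6*b^3 - 12*b^2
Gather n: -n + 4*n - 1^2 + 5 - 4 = 3*n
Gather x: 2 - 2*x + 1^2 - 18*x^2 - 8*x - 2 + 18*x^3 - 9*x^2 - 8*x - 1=18*x^3 - 27*x^2 - 18*x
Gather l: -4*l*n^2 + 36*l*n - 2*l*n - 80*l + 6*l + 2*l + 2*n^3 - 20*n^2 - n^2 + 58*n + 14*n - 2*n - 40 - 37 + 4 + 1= l*(-4*n^2 + 34*n - 72) + 2*n^3 - 21*n^2 + 70*n - 72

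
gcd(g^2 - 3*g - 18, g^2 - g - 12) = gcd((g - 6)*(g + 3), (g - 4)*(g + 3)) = g + 3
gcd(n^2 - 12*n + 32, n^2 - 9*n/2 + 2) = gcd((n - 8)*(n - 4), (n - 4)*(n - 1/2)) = n - 4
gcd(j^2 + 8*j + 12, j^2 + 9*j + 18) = j + 6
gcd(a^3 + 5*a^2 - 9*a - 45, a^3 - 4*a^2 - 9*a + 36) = a^2 - 9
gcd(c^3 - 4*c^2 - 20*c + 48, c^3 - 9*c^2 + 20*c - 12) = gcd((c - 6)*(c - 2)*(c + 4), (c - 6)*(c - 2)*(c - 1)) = c^2 - 8*c + 12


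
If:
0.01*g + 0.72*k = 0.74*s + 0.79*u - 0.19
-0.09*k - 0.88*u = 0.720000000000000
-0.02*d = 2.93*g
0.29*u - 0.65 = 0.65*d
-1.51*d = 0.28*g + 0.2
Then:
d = -0.13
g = 0.00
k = -27.01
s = -28.10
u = 1.94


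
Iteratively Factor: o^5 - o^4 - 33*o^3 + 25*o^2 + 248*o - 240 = (o + 4)*(o^4 - 5*o^3 - 13*o^2 + 77*o - 60) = (o - 1)*(o + 4)*(o^3 - 4*o^2 - 17*o + 60) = (o - 1)*(o + 4)^2*(o^2 - 8*o + 15) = (o - 5)*(o - 1)*(o + 4)^2*(o - 3)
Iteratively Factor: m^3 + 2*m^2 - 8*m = (m)*(m^2 + 2*m - 8) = m*(m + 4)*(m - 2)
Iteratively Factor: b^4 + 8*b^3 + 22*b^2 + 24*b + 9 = (b + 3)*(b^3 + 5*b^2 + 7*b + 3) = (b + 1)*(b + 3)*(b^2 + 4*b + 3) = (b + 1)*(b + 3)^2*(b + 1)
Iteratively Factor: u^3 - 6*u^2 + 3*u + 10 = (u + 1)*(u^2 - 7*u + 10) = (u - 2)*(u + 1)*(u - 5)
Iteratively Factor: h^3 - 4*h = (h - 2)*(h^2 + 2*h) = h*(h - 2)*(h + 2)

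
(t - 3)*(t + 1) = t^2 - 2*t - 3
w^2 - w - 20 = (w - 5)*(w + 4)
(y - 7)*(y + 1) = y^2 - 6*y - 7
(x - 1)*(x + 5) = x^2 + 4*x - 5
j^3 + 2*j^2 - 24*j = j*(j - 4)*(j + 6)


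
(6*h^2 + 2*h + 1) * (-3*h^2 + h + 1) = -18*h^4 + 5*h^2 + 3*h + 1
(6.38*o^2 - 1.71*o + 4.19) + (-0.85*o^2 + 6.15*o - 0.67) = 5.53*o^2 + 4.44*o + 3.52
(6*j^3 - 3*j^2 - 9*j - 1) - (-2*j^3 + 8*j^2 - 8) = 8*j^3 - 11*j^2 - 9*j + 7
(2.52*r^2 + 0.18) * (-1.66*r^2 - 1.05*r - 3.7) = -4.1832*r^4 - 2.646*r^3 - 9.6228*r^2 - 0.189*r - 0.666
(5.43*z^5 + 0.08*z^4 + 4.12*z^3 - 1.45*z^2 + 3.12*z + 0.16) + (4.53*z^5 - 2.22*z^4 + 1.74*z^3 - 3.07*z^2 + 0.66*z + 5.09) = 9.96*z^5 - 2.14*z^4 + 5.86*z^3 - 4.52*z^2 + 3.78*z + 5.25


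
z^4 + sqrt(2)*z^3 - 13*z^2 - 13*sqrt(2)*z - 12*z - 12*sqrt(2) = (z - 4)*(z + 1)*(z + 3)*(z + sqrt(2))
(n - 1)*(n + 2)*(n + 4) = n^3 + 5*n^2 + 2*n - 8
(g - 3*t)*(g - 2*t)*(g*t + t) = g^3*t - 5*g^2*t^2 + g^2*t + 6*g*t^3 - 5*g*t^2 + 6*t^3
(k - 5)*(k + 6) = k^2 + k - 30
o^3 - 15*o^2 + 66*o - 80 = (o - 8)*(o - 5)*(o - 2)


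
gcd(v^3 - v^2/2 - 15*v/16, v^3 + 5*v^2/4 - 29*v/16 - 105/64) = v^2 - v/2 - 15/16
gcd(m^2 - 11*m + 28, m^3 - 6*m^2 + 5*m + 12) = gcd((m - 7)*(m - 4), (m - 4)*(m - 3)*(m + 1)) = m - 4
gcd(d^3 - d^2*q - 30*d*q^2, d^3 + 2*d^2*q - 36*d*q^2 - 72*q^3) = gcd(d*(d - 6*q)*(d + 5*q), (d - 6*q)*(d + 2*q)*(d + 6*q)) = -d + 6*q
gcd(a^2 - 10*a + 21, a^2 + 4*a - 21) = a - 3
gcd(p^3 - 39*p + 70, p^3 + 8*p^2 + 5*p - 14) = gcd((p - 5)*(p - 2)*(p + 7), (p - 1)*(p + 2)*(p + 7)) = p + 7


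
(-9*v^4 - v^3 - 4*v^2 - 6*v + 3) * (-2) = 18*v^4 + 2*v^3 + 8*v^2 + 12*v - 6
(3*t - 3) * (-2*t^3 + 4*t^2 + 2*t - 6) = -6*t^4 + 18*t^3 - 6*t^2 - 24*t + 18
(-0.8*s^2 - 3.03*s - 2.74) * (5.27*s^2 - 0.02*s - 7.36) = -4.216*s^4 - 15.9521*s^3 - 8.4912*s^2 + 22.3556*s + 20.1664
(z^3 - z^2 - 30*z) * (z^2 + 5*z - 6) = z^5 + 4*z^4 - 41*z^3 - 144*z^2 + 180*z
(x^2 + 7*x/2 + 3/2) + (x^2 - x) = 2*x^2 + 5*x/2 + 3/2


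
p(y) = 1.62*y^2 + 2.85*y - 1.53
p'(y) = 3.24*y + 2.85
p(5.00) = 53.22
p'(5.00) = 19.05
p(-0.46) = -2.50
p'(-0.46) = 1.36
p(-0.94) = -2.78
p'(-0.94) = -0.20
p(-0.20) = -2.04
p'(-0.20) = 2.20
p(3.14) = 23.39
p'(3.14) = 13.02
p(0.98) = 2.82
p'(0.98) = 6.03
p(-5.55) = 32.55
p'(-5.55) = -15.13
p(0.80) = 1.79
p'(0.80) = 5.44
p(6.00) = 73.89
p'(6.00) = 22.29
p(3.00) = 21.60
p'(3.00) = 12.57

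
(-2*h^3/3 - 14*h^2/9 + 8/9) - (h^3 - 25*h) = -5*h^3/3 - 14*h^2/9 + 25*h + 8/9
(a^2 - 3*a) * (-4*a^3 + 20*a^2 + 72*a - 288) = -4*a^5 + 32*a^4 + 12*a^3 - 504*a^2 + 864*a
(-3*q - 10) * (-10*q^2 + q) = 30*q^3 + 97*q^2 - 10*q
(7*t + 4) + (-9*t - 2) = 2 - 2*t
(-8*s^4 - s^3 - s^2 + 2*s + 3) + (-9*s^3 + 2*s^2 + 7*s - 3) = -8*s^4 - 10*s^3 + s^2 + 9*s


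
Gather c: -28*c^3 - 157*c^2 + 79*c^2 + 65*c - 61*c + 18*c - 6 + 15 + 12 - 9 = -28*c^3 - 78*c^2 + 22*c + 12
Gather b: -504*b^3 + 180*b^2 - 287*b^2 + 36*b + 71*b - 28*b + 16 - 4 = -504*b^3 - 107*b^2 + 79*b + 12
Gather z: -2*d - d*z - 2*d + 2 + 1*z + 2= -4*d + z*(1 - d) + 4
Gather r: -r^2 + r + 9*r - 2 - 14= -r^2 + 10*r - 16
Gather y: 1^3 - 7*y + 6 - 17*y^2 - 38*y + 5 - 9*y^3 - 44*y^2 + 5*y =-9*y^3 - 61*y^2 - 40*y + 12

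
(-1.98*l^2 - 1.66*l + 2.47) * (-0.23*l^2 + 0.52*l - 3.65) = 0.4554*l^4 - 0.6478*l^3 + 5.7957*l^2 + 7.3434*l - 9.0155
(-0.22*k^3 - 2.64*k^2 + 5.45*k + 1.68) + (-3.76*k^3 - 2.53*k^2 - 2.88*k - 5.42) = -3.98*k^3 - 5.17*k^2 + 2.57*k - 3.74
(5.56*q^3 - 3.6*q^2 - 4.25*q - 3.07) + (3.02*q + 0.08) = 5.56*q^3 - 3.6*q^2 - 1.23*q - 2.99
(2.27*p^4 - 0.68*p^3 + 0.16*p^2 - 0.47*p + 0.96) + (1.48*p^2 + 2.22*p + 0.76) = 2.27*p^4 - 0.68*p^3 + 1.64*p^2 + 1.75*p + 1.72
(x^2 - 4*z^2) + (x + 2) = x^2 + x - 4*z^2 + 2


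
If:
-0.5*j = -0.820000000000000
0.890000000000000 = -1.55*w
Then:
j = 1.64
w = -0.57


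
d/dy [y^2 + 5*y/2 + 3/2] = 2*y + 5/2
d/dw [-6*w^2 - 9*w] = -12*w - 9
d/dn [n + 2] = 1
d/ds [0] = 0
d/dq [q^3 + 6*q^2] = 3*q*(q + 4)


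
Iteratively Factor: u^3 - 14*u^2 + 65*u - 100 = (u - 4)*(u^2 - 10*u + 25) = (u - 5)*(u - 4)*(u - 5)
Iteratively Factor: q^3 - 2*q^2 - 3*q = (q + 1)*(q^2 - 3*q) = (q - 3)*(q + 1)*(q)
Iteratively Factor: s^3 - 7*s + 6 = (s + 3)*(s^2 - 3*s + 2) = (s - 1)*(s + 3)*(s - 2)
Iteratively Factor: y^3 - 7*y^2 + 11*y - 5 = (y - 5)*(y^2 - 2*y + 1) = (y - 5)*(y - 1)*(y - 1)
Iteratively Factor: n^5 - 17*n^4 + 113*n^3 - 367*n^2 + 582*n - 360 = (n - 4)*(n^4 - 13*n^3 + 61*n^2 - 123*n + 90) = (n - 4)*(n - 2)*(n^3 - 11*n^2 + 39*n - 45) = (n - 4)*(n - 3)*(n - 2)*(n^2 - 8*n + 15) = (n - 5)*(n - 4)*(n - 3)*(n - 2)*(n - 3)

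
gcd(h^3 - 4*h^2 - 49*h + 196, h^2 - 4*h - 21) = h - 7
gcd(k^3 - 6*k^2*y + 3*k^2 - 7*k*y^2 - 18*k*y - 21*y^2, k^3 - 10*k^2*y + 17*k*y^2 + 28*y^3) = -k^2 + 6*k*y + 7*y^2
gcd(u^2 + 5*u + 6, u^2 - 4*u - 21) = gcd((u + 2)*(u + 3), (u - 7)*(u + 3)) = u + 3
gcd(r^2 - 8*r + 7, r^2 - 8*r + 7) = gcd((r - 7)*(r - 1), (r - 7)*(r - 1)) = r^2 - 8*r + 7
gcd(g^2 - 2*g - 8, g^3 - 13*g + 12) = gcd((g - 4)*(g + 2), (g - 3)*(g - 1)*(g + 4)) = 1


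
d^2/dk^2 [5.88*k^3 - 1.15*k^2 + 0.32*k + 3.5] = 35.28*k - 2.3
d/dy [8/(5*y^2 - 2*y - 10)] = 16*(1 - 5*y)/(-5*y^2 + 2*y + 10)^2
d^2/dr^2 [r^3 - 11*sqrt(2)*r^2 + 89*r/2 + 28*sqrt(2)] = 6*r - 22*sqrt(2)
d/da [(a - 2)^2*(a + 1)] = 3*a*(a - 2)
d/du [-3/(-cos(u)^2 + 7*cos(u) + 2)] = 3*(2*cos(u) - 7)*sin(u)/(sin(u)^2 + 7*cos(u) + 1)^2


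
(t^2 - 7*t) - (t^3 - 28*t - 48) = -t^3 + t^2 + 21*t + 48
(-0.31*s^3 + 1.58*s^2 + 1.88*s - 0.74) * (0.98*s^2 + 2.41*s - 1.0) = -0.3038*s^5 + 0.8013*s^4 + 5.9602*s^3 + 2.2256*s^2 - 3.6634*s + 0.74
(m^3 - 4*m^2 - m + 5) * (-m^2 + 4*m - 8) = -m^5 + 8*m^4 - 23*m^3 + 23*m^2 + 28*m - 40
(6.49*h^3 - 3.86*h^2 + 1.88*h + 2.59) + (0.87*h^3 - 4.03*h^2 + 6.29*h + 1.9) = 7.36*h^3 - 7.89*h^2 + 8.17*h + 4.49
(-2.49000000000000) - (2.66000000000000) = -5.15000000000000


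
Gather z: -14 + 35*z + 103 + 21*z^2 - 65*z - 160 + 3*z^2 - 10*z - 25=24*z^2 - 40*z - 96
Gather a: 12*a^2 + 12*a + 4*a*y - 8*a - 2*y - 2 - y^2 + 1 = 12*a^2 + a*(4*y + 4) - y^2 - 2*y - 1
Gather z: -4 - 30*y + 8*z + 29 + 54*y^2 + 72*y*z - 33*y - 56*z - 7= 54*y^2 - 63*y + z*(72*y - 48) + 18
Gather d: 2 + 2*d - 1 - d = d + 1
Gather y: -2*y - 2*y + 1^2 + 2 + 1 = 4 - 4*y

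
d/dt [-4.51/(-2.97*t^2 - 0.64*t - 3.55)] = (-26.7894*t - 2.8864)/(2.97*t^2 + 0.64*t + 3.55)^2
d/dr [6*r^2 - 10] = 12*r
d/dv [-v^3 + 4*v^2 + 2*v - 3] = -3*v^2 + 8*v + 2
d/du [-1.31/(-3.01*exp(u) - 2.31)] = -3.9431*exp(u)/(3.01*exp(u) + 2.31)^2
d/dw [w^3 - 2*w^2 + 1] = w*(3*w - 4)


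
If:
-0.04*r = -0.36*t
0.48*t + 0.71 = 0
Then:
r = -13.31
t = -1.48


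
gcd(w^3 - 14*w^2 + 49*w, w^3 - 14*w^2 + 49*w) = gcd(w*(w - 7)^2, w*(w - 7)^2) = w^3 - 14*w^2 + 49*w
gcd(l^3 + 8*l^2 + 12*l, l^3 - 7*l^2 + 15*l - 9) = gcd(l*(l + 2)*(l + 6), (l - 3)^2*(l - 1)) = 1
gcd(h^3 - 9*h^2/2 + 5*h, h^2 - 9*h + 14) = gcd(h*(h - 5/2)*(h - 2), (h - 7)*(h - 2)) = h - 2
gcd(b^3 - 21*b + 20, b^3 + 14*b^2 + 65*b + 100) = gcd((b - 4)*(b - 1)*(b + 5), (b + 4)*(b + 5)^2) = b + 5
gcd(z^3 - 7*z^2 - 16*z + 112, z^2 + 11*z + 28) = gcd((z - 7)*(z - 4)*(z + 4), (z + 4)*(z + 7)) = z + 4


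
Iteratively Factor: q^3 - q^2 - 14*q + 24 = (q - 2)*(q^2 + q - 12) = (q - 3)*(q - 2)*(q + 4)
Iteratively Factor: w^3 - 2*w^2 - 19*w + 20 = (w - 5)*(w^2 + 3*w - 4) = (w - 5)*(w - 1)*(w + 4)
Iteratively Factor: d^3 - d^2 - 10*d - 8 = (d + 1)*(d^2 - 2*d - 8) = (d - 4)*(d + 1)*(d + 2)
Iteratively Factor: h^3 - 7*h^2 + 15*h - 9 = (h - 3)*(h^2 - 4*h + 3) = (h - 3)*(h - 1)*(h - 3)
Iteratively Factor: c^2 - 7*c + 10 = (c - 5)*(c - 2)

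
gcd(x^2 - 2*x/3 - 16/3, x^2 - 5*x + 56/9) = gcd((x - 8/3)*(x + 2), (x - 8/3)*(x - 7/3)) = x - 8/3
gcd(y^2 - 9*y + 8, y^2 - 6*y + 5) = y - 1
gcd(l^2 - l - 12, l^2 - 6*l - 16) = 1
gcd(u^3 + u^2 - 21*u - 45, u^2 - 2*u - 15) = u^2 - 2*u - 15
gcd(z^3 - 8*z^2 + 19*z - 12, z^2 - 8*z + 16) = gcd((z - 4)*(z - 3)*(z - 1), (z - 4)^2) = z - 4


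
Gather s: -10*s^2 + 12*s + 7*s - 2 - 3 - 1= -10*s^2 + 19*s - 6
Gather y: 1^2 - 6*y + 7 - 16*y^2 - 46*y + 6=-16*y^2 - 52*y + 14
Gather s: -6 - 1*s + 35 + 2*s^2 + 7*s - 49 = 2*s^2 + 6*s - 20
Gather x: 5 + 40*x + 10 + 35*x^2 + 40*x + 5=35*x^2 + 80*x + 20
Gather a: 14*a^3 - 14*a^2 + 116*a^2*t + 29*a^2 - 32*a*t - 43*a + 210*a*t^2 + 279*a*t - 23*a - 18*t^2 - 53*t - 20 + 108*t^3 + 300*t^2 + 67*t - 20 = 14*a^3 + a^2*(116*t + 15) + a*(210*t^2 + 247*t - 66) + 108*t^3 + 282*t^2 + 14*t - 40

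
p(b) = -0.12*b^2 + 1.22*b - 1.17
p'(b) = 1.22 - 0.24*b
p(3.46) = 1.61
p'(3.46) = 0.39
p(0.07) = -1.09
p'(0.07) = 1.20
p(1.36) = 0.27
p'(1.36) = 0.89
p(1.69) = 0.55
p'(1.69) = 0.81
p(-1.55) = -3.35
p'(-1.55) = 1.59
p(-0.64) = -2.00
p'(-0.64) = 1.37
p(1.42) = 0.32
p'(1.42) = 0.88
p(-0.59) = -1.93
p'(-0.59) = 1.36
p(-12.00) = -33.09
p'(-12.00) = 4.10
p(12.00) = -3.81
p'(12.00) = -1.66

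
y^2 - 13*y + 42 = (y - 7)*(y - 6)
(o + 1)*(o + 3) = o^2 + 4*o + 3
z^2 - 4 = (z - 2)*(z + 2)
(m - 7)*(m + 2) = m^2 - 5*m - 14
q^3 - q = q*(q - 1)*(q + 1)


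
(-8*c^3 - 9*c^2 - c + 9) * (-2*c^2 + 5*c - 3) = 16*c^5 - 22*c^4 - 19*c^3 + 4*c^2 + 48*c - 27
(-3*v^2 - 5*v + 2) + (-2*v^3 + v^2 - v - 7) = -2*v^3 - 2*v^2 - 6*v - 5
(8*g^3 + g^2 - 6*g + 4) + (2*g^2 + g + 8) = 8*g^3 + 3*g^2 - 5*g + 12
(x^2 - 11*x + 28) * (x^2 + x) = x^4 - 10*x^3 + 17*x^2 + 28*x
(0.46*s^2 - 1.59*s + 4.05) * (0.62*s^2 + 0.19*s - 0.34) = 0.2852*s^4 - 0.8984*s^3 + 2.0525*s^2 + 1.3101*s - 1.377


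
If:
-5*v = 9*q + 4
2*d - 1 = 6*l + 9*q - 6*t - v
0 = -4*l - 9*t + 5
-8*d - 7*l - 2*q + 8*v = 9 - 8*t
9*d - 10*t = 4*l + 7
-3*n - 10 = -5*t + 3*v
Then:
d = 6513/6889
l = 62726/6889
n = -865259/41334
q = -96303/13778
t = -24051/6889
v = 162323/13778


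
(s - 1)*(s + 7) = s^2 + 6*s - 7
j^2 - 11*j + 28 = (j - 7)*(j - 4)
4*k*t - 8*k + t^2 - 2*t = (4*k + t)*(t - 2)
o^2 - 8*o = o*(o - 8)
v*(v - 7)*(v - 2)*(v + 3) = v^4 - 6*v^3 - 13*v^2 + 42*v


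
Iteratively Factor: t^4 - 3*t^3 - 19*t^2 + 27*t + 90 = (t - 5)*(t^3 + 2*t^2 - 9*t - 18) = (t - 5)*(t - 3)*(t^2 + 5*t + 6) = (t - 5)*(t - 3)*(t + 2)*(t + 3)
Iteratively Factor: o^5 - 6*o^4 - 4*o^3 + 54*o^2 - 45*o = (o - 3)*(o^4 - 3*o^3 - 13*o^2 + 15*o) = (o - 3)*(o - 1)*(o^3 - 2*o^2 - 15*o) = (o - 3)*(o - 1)*(o + 3)*(o^2 - 5*o) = (o - 5)*(o - 3)*(o - 1)*(o + 3)*(o)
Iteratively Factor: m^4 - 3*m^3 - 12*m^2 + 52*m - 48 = (m - 2)*(m^3 - m^2 - 14*m + 24) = (m - 2)*(m + 4)*(m^2 - 5*m + 6) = (m - 3)*(m - 2)*(m + 4)*(m - 2)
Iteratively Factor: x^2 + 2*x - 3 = (x - 1)*(x + 3)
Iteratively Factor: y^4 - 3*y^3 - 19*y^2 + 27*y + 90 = (y + 3)*(y^3 - 6*y^2 - y + 30) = (y - 5)*(y + 3)*(y^2 - y - 6) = (y - 5)*(y - 3)*(y + 3)*(y + 2)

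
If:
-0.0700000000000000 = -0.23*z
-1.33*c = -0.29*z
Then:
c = 0.07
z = 0.30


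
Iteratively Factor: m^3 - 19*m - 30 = (m - 5)*(m^2 + 5*m + 6) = (m - 5)*(m + 3)*(m + 2)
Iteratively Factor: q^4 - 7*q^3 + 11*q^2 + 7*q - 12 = (q - 3)*(q^3 - 4*q^2 - q + 4) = (q - 4)*(q - 3)*(q^2 - 1) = (q - 4)*(q - 3)*(q + 1)*(q - 1)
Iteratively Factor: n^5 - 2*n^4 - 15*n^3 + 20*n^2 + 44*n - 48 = (n - 1)*(n^4 - n^3 - 16*n^2 + 4*n + 48) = (n - 1)*(n + 3)*(n^3 - 4*n^2 - 4*n + 16) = (n - 1)*(n + 2)*(n + 3)*(n^2 - 6*n + 8) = (n - 2)*(n - 1)*(n + 2)*(n + 3)*(n - 4)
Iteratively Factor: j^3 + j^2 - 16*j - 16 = (j + 4)*(j^2 - 3*j - 4) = (j + 1)*(j + 4)*(j - 4)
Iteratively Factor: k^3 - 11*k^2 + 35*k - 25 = (k - 1)*(k^2 - 10*k + 25) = (k - 5)*(k - 1)*(k - 5)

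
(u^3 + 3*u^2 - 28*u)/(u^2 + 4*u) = (u^2 + 3*u - 28)/(u + 4)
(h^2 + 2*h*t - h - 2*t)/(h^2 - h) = (h + 2*t)/h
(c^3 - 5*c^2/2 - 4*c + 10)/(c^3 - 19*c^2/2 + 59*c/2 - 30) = (c^2 - 4)/(c^2 - 7*c + 12)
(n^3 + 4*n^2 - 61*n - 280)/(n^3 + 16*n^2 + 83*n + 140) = (n - 8)/(n + 4)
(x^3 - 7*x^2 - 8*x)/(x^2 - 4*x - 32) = x*(x + 1)/(x + 4)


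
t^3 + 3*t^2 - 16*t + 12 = (t - 2)*(t - 1)*(t + 6)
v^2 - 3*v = v*(v - 3)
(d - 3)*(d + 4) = d^2 + d - 12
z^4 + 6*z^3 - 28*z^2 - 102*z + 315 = (z - 3)^2*(z + 5)*(z + 7)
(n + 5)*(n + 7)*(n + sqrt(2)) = n^3 + sqrt(2)*n^2 + 12*n^2 + 12*sqrt(2)*n + 35*n + 35*sqrt(2)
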